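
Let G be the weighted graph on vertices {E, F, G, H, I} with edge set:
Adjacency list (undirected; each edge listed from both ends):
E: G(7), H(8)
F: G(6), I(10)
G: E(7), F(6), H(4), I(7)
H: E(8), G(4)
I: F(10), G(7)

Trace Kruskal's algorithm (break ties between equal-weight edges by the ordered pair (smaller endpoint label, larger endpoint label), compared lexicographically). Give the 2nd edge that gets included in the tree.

F-G

Kruskal's algorithm — process edges by increasing weight (ties by edge label):
G-H (4): add. Components now {E} {F} {G,H} {I}
F-G (6): add. Components now {E} {F,G,H} {I}
E-G (7): add. Components now {E,F,G,H} {I}
G-I (7): add. Components now {E,F,G,H,I}
The 2nd edge added is F-G.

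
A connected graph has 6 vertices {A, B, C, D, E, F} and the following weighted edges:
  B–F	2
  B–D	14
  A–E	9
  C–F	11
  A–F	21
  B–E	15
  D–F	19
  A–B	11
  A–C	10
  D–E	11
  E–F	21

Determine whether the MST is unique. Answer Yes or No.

No

Sort edges by weight, then run Kruskal:
B–F (2): add. Components now {A} {B,F} {C} {D} {E}
A–E (9): add. Components now {A,E} {B,F} {C} {D}
A–C (10): add. Components now {A,C,E} {B,F} {D}
A–B (11): add. Components now {A,B,C,E,F} {D}
C–F (11): skip — C and F already connected.
D–E (11): add. Components now {A,B,C,D,E,F}
Non-tree edge C–F has weight 11, equal to the heaviest edge on its tree cycle — swapping gives another MST of the same weight. Not unique.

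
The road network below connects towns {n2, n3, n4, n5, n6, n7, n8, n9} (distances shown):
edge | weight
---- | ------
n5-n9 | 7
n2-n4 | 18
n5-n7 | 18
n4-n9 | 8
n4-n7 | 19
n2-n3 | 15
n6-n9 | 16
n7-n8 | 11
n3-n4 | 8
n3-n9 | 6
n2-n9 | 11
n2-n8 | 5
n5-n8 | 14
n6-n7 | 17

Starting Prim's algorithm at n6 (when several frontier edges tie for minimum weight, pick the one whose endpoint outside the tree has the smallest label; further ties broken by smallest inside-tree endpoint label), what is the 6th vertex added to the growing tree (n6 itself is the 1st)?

n2

Grow the tree from n6 using Prim:
Step 1: frontier [n6-n9 16, n6-n7 17] → take n6-n9 (16); add n9.
Step 2: frontier [n6-n7 17, n3-n9 6, n5-n9 7, n4-n9 8, n2-n9 11] → take n3-n9 (6); add n3.
Step 3: frontier [n3-n4 8, n2-n3 15, n6-n7 17, n5-n9 7, n4-n9 8, n2-n9 11] → take n5-n9 (7); add n5.
Step 4: frontier [n3-n4 8, n2-n3 15, n5-n8 14, n5-n7 18, n6-n7 17, n4-n9 8, n2-n9 11] → take n3-n4 (8); add n4.
Step 5: frontier [n2-n3 15, n2-n4 18, n4-n7 19, n5-n8 14, n5-n7 18, n6-n7 17, n2-n9 11] → take n2-n9 (11); add n2.
Step 6: frontier [n2-n8 5, n4-n7 19, n5-n8 14, n5-n7 18, n6-n7 17] → take n2-n8 (5); add n8.
Step 7: frontier [n4-n7 19, n5-n7 18, n6-n7 17, n7-n8 11] → take n7-n8 (11); add n7.
Vertex order: n6, n9, n3, n5, n4, n2, n8, n7. The 6th vertex is n2.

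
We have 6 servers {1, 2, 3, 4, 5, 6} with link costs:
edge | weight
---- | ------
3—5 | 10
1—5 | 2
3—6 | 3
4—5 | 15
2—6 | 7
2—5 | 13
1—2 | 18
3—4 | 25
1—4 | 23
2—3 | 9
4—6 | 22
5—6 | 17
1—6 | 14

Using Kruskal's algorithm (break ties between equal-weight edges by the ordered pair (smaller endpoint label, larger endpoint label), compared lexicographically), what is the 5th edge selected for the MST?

4-5

Sort edges by weight, then run Kruskal:
1—5 (2): add — endpoints in different components.
3—6 (3): add — endpoints in different components.
2—6 (7): add — endpoints in different components.
2—3 (9): skip — 2 and 3 already connected.
3—5 (10): add — endpoints in different components.
2—5 (13): skip — 2 and 5 already connected.
1—6 (14): skip — 1 and 6 already connected.
4—5 (15): add — endpoints in different components.
The 5th edge added is 4—5.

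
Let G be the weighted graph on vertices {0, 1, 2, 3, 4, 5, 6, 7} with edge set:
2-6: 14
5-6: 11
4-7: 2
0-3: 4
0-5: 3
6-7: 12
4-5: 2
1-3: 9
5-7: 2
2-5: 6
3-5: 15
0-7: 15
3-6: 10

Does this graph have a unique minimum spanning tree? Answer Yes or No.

No

Sort edges by weight, then run Kruskal:
4-5 (2): add — endpoints in different components.
4-7 (2): add — endpoints in different components.
5-7 (2): skip — 5 and 7 already connected.
0-5 (3): add — endpoints in different components.
0-3 (4): add — endpoints in different components.
2-5 (6): add — endpoints in different components.
1-3 (9): add — endpoints in different components.
3-6 (10): add — endpoints in different components.
Non-tree edge 5-7 has weight 2, equal to the heaviest edge on its tree cycle — swapping gives another MST of the same weight. Not unique.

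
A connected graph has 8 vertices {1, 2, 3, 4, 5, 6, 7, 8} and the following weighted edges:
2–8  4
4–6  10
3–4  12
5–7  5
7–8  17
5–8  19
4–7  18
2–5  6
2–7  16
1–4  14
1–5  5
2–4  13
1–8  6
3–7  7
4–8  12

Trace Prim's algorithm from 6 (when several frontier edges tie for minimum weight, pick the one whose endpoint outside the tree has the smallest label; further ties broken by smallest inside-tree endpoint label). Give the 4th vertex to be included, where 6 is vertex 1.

Prim, starting at 6.
Step 1: cheapest edge leaving the tree is 4–6 (10); add 4.
Step 2: cheapest edge leaving the tree is 3–4 (12); add 3.
Step 3: cheapest edge leaving the tree is 3–7 (7); add 7.
Step 4: cheapest edge leaving the tree is 5–7 (5); add 5.
Step 5: cheapest edge leaving the tree is 1–5 (5); add 1.
Step 6: cheapest edge leaving the tree is 2–5 (6); add 2.
Step 7: cheapest edge leaving the tree is 2–8 (4); add 8.
Vertex order: 6, 4, 3, 7, 5, 1, 2, 8. The 4th vertex is 7.

7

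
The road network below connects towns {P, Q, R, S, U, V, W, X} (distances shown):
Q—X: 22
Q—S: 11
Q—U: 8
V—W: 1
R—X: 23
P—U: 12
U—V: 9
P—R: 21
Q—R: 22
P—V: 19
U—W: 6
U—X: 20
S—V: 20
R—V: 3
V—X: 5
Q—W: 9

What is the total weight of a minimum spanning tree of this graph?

46

Kruskal's algorithm — process edges by increasing weight (ties by edge label):
V—W (1): add — endpoints in different components.
R—V (3): add — endpoints in different components.
V—X (5): add — endpoints in different components.
U—W (6): add — endpoints in different components.
Q—U (8): add — endpoints in different components.
Q—W (9): skip — W and Q already connected.
U—V (9): skip — U and V already connected.
Q—S (11): add — endpoints in different components.
P—U (12): add — endpoints in different components.
MST edges: V—W, R—V, V—X, U—W, Q—U, Q—S, P—U; total weight 1+3+5+6+8+11+12 = 46.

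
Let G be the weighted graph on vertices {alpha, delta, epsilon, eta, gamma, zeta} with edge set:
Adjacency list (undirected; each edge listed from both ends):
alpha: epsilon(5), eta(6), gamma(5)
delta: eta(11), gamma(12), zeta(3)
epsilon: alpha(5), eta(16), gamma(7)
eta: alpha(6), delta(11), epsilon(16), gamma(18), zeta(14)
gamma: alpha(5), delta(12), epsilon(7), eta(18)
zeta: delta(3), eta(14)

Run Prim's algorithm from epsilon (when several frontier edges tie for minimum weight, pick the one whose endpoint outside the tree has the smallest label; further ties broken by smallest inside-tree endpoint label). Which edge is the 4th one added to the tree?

Grow the tree from epsilon using Prim:
Step 1: cheapest edge leaving the tree is alpha-epsilon (5); add alpha.
Step 2: cheapest edge leaving the tree is alpha-gamma (5); add gamma.
Step 3: cheapest edge leaving the tree is alpha-eta (6); add eta.
Step 4: cheapest edge leaving the tree is delta-eta (11); add delta.
Step 5: cheapest edge leaving the tree is delta-zeta (3); add zeta.
The 4th edge added is delta-eta.

delta-eta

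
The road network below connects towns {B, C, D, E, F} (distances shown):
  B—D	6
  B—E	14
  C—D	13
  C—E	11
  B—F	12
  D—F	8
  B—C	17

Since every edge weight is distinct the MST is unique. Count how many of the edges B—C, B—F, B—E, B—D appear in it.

Kruskal's algorithm — process edges by increasing weight (ties by edge label):
B—D (6): add. Components now {B,D} {C} {E} {F}
D—F (8): add. Components now {B,D,F} {C} {E}
C—E (11): add. Components now {B,D,F} {C,E}
B—F (12): skip — B and F already connected.
C—D (13): add. Components now {B,C,D,E,F}
MST edge set: {B—D, D—F, C—E, C—D}.
Of the listed edges, {B—D} are in the MST → 1.

1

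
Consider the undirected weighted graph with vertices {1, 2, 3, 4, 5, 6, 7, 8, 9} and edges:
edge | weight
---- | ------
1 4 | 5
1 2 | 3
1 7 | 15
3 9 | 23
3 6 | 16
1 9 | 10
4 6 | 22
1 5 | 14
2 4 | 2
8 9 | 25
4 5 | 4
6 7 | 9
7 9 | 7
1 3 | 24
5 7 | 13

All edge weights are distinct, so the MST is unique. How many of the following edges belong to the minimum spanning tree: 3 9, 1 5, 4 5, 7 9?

2

Sort edges by weight, then run Kruskal:
2 4 (2): add — endpoints in different components.
1 2 (3): add — endpoints in different components.
4 5 (4): add — endpoints in different components.
1 4 (5): skip — 1 and 4 already connected.
7 9 (7): add — endpoints in different components.
6 7 (9): add — endpoints in different components.
1 9 (10): add — endpoints in different components.
5 7 (13): skip — 5 and 7 already connected.
1 5 (14): skip — 1 and 5 already connected.
1 7 (15): skip — 1 and 7 already connected.
3 6 (16): add — endpoints in different components.
4 6 (22): skip — 4 and 6 already connected.
3 9 (23): skip — 3 and 9 already connected.
1 3 (24): skip — 1 and 3 already connected.
8 9 (25): add — endpoints in different components.
MST edge set: {2 4, 1 2, 4 5, 7 9, 6 7, 1 9, 3 6, 8 9}.
Of the listed edges, {4 5, 7 9} are in the MST → 2.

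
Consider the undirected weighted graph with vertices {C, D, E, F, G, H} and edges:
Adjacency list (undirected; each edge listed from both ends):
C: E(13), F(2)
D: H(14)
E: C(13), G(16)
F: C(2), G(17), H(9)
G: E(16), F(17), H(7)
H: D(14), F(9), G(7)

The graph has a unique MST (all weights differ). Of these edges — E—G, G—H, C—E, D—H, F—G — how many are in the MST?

3

Kruskal: consider edges lightest-first.
C—F (2): add. Components now {C,F} {D} {E} {G} {H}
G—H (7): add. Components now {C,F} {D} {E} {G,H}
F—H (9): add. Components now {C,F,G,H} {D} {E}
C—E (13): add. Components now {C,E,F,G,H} {D}
D—H (14): add. Components now {C,D,E,F,G,H}
MST edge set: {C—F, G—H, F—H, C—E, D—H}.
Of the listed edges, {G—H, C—E, D—H} are in the MST → 3.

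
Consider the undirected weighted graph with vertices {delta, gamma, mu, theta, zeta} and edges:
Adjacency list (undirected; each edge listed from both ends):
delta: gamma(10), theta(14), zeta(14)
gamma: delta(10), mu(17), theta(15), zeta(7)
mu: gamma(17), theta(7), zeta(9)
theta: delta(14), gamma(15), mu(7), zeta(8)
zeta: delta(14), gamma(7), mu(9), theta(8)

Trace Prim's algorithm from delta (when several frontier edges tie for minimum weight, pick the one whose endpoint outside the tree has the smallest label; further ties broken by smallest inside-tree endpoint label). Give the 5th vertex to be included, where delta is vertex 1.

Prim, starting at delta.
Step 1: cheapest edge leaving the tree is delta—gamma (10); add gamma.
Step 2: cheapest edge leaving the tree is gamma—zeta (7); add zeta.
Step 3: cheapest edge leaving the tree is theta—zeta (8); add theta.
Step 4: cheapest edge leaving the tree is mu—theta (7); add mu.
Vertex order: delta, gamma, zeta, theta, mu. The 5th vertex is mu.

mu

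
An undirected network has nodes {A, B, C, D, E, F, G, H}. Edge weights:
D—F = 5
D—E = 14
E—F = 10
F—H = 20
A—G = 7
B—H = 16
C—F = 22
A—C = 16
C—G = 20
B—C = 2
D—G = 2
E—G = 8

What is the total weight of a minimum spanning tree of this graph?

56

Sort edges by weight, then run Kruskal:
B—C (2): add — endpoints in different components.
D—G (2): add — endpoints in different components.
D—F (5): add — endpoints in different components.
A—G (7): add — endpoints in different components.
E—G (8): add — endpoints in different components.
E—F (10): skip — E and F already connected.
D—E (14): skip — D and E already connected.
A—C (16): add — endpoints in different components.
B—H (16): add — endpoints in different components.
MST edges: B—C, D—G, D—F, A—G, E—G, A—C, B—H; total weight 2+2+5+7+8+16+16 = 56.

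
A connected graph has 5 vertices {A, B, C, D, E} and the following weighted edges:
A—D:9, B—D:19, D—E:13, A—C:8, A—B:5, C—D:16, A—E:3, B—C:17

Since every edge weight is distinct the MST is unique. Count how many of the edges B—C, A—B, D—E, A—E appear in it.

2

Kruskal's algorithm — process edges by increasing weight (ties by edge label):
A—E (3): add. Components now {A,E} {B} {C} {D}
A—B (5): add. Components now {A,B,E} {C} {D}
A—C (8): add. Components now {A,B,C,E} {D}
A—D (9): add. Components now {A,B,C,D,E}
MST edge set: {A—E, A—B, A—C, A—D}.
Of the listed edges, {A—B, A—E} are in the MST → 2.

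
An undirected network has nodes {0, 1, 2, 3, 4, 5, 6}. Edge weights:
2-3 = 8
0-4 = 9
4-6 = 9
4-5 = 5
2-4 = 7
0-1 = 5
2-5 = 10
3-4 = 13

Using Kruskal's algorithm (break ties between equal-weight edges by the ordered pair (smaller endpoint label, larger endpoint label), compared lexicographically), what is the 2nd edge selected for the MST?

4-5

Kruskal: consider edges lightest-first.
0-1 (5): add. Components now {0,1} {2} {3} {4} {5} {6}
4-5 (5): add. Components now {0,1} {2} {3} {4,5} {6}
2-4 (7): add. Components now {0,1} {2,4,5} {3} {6}
2-3 (8): add. Components now {0,1} {2,3,4,5} {6}
0-4 (9): add. Components now {0,1,2,3,4,5} {6}
4-6 (9): add. Components now {0,1,2,3,4,5,6}
The 2nd edge added is 4-5.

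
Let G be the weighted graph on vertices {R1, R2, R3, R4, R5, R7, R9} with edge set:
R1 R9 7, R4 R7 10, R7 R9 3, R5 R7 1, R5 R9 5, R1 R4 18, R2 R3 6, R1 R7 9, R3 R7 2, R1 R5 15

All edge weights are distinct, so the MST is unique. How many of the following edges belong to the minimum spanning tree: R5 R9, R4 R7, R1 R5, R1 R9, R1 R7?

2

Kruskal's algorithm — process edges by increasing weight (ties by edge label):
R5 R7 (1): add — endpoints in different components.
R3 R7 (2): add — endpoints in different components.
R7 R9 (3): add — endpoints in different components.
R5 R9 (5): skip — R9 and R5 already connected.
R2 R3 (6): add — endpoints in different components.
R1 R9 (7): add — endpoints in different components.
R1 R7 (9): skip — R1 and R7 already connected.
R4 R7 (10): add — endpoints in different components.
MST edge set: {R5 R7, R3 R7, R7 R9, R2 R3, R1 R9, R4 R7}.
Of the listed edges, {R4 R7, R1 R9} are in the MST → 2.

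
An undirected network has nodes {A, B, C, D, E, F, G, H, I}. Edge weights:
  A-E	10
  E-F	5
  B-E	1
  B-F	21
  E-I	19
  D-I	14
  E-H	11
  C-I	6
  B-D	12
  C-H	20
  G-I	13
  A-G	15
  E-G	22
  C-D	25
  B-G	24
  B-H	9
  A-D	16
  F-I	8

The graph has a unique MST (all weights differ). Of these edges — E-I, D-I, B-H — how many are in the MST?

Kruskal's algorithm — process edges by increasing weight (ties by edge label):
B-E (1): add — endpoints in different components.
E-F (5): add — endpoints in different components.
C-I (6): add — endpoints in different components.
F-I (8): add — endpoints in different components.
B-H (9): add — endpoints in different components.
A-E (10): add — endpoints in different components.
E-H (11): skip — E and H already connected.
B-D (12): add — endpoints in different components.
G-I (13): add — endpoints in different components.
MST edge set: {B-E, E-F, C-I, F-I, B-H, A-E, B-D, G-I}.
Of the listed edges, {B-H} are in the MST → 1.

1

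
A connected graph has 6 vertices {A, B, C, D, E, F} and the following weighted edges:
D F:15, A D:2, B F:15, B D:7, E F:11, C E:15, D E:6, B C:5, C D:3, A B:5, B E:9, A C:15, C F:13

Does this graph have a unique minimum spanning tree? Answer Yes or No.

No

Sort edges by weight, then run Kruskal:
A D (2): add. Components now {A,D} {B} {C} {E} {F}
C D (3): add. Components now {A,C,D} {B} {E} {F}
A B (5): add. Components now {A,B,C,D} {E} {F}
B C (5): skip — B and C already connected.
D E (6): add. Components now {A,B,C,D,E} {F}
B D (7): skip — B and D already connected.
B E (9): skip — B and E already connected.
E F (11): add. Components now {A,B,C,D,E,F}
Non-tree edge B C has weight 5, equal to the heaviest edge on its tree cycle — swapping gives another MST of the same weight. Not unique.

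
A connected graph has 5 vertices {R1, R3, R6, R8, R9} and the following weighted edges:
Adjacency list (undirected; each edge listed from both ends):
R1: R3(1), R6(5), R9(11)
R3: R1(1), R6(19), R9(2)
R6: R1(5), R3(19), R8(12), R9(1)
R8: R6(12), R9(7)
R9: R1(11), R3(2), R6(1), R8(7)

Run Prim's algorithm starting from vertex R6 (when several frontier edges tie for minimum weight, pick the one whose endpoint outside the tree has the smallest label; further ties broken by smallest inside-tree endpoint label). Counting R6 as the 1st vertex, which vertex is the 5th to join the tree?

R8

Grow the tree from R6 using Prim:
Step 1: frontier [R6-R9 1, R1-R6 5, R6-R8 12, R3-R6 19] → take R6-R9 (1); add R9.
Step 2: frontier [R1-R6 5, R6-R8 12, R3-R6 19, R3-R9 2, R8-R9 7, R1-R9 11] → take R3-R9 (2); add R3.
Step 3: frontier [R1-R3 1, R1-R6 5, R6-R8 12, R8-R9 7, R1-R9 11] → take R1-R3 (1); add R1.
Step 4: frontier [R6-R8 12, R8-R9 7] → take R8-R9 (7); add R8.
Vertex order: R6, R9, R3, R1, R8. The 5th vertex is R8.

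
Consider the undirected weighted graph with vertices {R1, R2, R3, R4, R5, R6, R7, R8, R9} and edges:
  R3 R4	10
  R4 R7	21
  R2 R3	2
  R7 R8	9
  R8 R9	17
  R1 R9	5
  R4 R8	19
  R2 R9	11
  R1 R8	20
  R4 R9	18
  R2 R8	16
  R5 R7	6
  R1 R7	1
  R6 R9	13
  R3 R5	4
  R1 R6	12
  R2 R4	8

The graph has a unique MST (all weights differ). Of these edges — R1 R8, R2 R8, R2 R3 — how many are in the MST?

1

Sort edges by weight, then run Kruskal:
R1 R7 (1): add — endpoints in different components.
R2 R3 (2): add — endpoints in different components.
R3 R5 (4): add — endpoints in different components.
R1 R9 (5): add — endpoints in different components.
R5 R7 (6): add — endpoints in different components.
R2 R4 (8): add — endpoints in different components.
R7 R8 (9): add — endpoints in different components.
R3 R4 (10): skip — R3 and R4 already connected.
R2 R9 (11): skip — R9 and R2 already connected.
R1 R6 (12): add — endpoints in different components.
MST edge set: {R1 R7, R2 R3, R3 R5, R1 R9, R5 R7, R2 R4, R7 R8, R1 R6}.
Of the listed edges, {R2 R3} are in the MST → 1.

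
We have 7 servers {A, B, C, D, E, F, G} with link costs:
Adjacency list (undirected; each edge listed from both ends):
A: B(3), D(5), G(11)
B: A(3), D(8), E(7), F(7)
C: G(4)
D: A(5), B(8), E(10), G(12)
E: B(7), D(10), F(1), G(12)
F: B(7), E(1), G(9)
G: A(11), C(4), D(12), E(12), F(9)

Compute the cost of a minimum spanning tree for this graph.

Prim, starting at B.
Step 1: cheapest edge leaving the tree is A-B (3); add A.
Step 2: cheapest edge leaving the tree is A-D (5); add D.
Step 3: cheapest edge leaving the tree is B-E (7); add E.
Step 4: cheapest edge leaving the tree is E-F (1); add F.
Step 5: cheapest edge leaving the tree is F-G (9); add G.
Step 6: cheapest edge leaving the tree is C-G (4); add C.
MST edges: A-B, A-D, B-E, E-F, F-G, C-G; total weight 3+5+7+1+9+4 = 29.

29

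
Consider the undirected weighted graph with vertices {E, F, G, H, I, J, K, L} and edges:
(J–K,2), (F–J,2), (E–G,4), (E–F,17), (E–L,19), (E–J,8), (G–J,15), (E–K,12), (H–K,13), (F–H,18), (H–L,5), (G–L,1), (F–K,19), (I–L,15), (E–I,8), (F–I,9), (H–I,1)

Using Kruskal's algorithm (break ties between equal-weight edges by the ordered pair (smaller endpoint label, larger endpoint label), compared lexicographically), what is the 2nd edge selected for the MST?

H-I

Kruskal's algorithm — process edges by increasing weight (ties by edge label):
G–L (1): add — endpoints in different components.
H–I (1): add — endpoints in different components.
F–J (2): add — endpoints in different components.
J–K (2): add — endpoints in different components.
E–G (4): add — endpoints in different components.
H–L (5): add — endpoints in different components.
E–I (8): skip — E and I already connected.
E–J (8): add — endpoints in different components.
The 2nd edge added is H–I.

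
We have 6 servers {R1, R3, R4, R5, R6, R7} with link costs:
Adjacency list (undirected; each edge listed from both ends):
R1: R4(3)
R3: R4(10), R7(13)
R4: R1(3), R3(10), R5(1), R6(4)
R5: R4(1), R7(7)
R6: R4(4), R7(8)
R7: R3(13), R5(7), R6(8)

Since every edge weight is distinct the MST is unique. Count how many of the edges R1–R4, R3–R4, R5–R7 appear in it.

3

Kruskal's algorithm — process edges by increasing weight (ties by edge label):
R4–R5 (1): add. Components now {R3} {R7} {R4,R5} {R1} {R6}
R1–R4 (3): add. Components now {R3} {R7} {R1,R4,R5} {R6}
R4–R6 (4): add. Components now {R3} {R7} {R1,R4,R5,R6}
R5–R7 (7): add. Components now {R3} {R1,R4,R5,R6,R7}
R6–R7 (8): skip — R7 and R6 already connected.
R3–R4 (10): add. Components now {R1,R3,R4,R5,R6,R7}
MST edge set: {R4–R5, R1–R4, R4–R6, R5–R7, R3–R4}.
Of the listed edges, {R1–R4, R3–R4, R5–R7} are in the MST → 3.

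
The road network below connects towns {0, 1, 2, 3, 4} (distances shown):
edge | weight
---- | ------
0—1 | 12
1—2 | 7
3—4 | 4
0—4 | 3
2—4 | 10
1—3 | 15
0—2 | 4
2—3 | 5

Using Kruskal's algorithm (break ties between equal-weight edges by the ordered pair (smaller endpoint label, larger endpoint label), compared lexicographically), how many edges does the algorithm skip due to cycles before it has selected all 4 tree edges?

1

Kruskal: consider edges lightest-first.
0—4 (3): add — endpoints in different components.
0—2 (4): add — endpoints in different components.
3—4 (4): add — endpoints in different components.
2—3 (5): skip — 2 and 3 already connected.
1—2 (7): add — endpoints in different components.
Edges rejected before the tree was complete: 1.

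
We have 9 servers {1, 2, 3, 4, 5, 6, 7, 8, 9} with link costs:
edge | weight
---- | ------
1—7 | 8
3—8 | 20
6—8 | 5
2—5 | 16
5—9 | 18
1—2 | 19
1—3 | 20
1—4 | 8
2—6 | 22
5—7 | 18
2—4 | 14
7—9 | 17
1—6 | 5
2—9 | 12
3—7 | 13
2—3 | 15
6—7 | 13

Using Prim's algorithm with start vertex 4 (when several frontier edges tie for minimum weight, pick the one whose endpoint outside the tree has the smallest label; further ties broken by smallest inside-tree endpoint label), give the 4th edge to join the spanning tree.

Prim's algorithm from 4:
Step 1: cheapest edge leaving the tree is 1—4 (8); add 1.
Step 2: cheapest edge leaving the tree is 1—6 (5); add 6.
Step 3: cheapest edge leaving the tree is 6—8 (5); add 8.
Step 4: cheapest edge leaving the tree is 1—7 (8); add 7.
Step 5: cheapest edge leaving the tree is 3—7 (13); add 3.
Step 6: cheapest edge leaving the tree is 2—4 (14); add 2.
Step 7: cheapest edge leaving the tree is 2—9 (12); add 9.
Step 8: cheapest edge leaving the tree is 2—5 (16); add 5.
The 4th edge added is 1—7.

1-7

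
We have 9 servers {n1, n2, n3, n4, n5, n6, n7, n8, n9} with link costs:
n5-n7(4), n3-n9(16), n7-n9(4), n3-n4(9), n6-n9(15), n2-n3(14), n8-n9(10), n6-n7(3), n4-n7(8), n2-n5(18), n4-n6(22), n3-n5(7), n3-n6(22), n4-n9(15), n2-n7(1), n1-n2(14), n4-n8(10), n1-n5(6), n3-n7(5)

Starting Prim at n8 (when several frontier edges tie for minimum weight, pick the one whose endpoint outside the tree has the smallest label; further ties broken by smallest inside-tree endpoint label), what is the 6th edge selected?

Grow the tree from n8 using Prim:
Step 1: cheapest edge leaving the tree is n4-n8 (10); add n4.
Step 2: cheapest edge leaving the tree is n4-n7 (8); add n7.
Step 3: cheapest edge leaving the tree is n2-n7 (1); add n2.
Step 4: cheapest edge leaving the tree is n6-n7 (3); add n6.
Step 5: cheapest edge leaving the tree is n5-n7 (4); add n5.
Step 6: cheapest edge leaving the tree is n7-n9 (4); add n9.
Step 7: cheapest edge leaving the tree is n3-n7 (5); add n3.
Step 8: cheapest edge leaving the tree is n1-n5 (6); add n1.
The 6th edge added is n7-n9.

n7-n9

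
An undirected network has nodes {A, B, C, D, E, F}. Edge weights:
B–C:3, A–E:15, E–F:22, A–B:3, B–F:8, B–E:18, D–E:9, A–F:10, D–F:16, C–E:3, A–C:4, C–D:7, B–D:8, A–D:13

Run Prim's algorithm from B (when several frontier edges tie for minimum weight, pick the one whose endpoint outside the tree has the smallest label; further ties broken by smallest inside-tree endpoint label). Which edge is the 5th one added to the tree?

Prim's algorithm from B:
Step 1: cheapest edge leaving the tree is A–B (3); add A.
Step 2: cheapest edge leaving the tree is B–C (3); add C.
Step 3: cheapest edge leaving the tree is C–E (3); add E.
Step 4: cheapest edge leaving the tree is C–D (7); add D.
Step 5: cheapest edge leaving the tree is B–F (8); add F.
The 5th edge added is B–F.

B-F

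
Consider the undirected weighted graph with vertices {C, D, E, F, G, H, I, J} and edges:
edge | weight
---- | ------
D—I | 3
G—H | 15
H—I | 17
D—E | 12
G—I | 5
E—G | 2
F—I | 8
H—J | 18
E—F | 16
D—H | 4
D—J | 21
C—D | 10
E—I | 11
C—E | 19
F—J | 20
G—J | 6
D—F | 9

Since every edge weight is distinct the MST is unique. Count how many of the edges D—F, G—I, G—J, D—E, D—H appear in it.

3

Kruskal's algorithm — process edges by increasing weight (ties by edge label):
E—G (2): add — endpoints in different components.
D—I (3): add — endpoints in different components.
D—H (4): add — endpoints in different components.
G—I (5): add — endpoints in different components.
G—J (6): add — endpoints in different components.
F—I (8): add — endpoints in different components.
D—F (9): skip — D and F already connected.
C—D (10): add — endpoints in different components.
MST edge set: {E—G, D—I, D—H, G—I, G—J, F—I, C—D}.
Of the listed edges, {G—I, G—J, D—H} are in the MST → 3.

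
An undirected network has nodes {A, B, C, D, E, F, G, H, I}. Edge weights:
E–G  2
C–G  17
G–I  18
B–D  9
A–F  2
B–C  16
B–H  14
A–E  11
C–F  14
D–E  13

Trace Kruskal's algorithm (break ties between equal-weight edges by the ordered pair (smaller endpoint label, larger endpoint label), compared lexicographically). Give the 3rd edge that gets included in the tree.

B-D

Kruskal: consider edges lightest-first.
A–F (2): add — endpoints in different components.
E–G (2): add — endpoints in different components.
B–D (9): add — endpoints in different components.
A–E (11): add — endpoints in different components.
D–E (13): add — endpoints in different components.
B–H (14): add — endpoints in different components.
C–F (14): add — endpoints in different components.
B–C (16): skip — B and C already connected.
C–G (17): skip — C and G already connected.
G–I (18): add — endpoints in different components.
The 3rd edge added is B–D.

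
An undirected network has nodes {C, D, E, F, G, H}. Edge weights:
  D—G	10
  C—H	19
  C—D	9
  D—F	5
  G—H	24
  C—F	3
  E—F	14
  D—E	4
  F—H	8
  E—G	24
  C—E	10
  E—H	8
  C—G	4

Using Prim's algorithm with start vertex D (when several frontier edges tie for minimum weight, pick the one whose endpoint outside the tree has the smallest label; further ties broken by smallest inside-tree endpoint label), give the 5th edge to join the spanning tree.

Prim, starting at D.
Step 1: frontier [D—E 4, D—F 5, C—D 9, D—G 10] → take D—E (4); add E.
Step 2: frontier [D—F 5, C—D 9, D—G 10, E—H 8, C—E 10, E—F 14, E—G 24] → take D—F (5); add F.
Step 3: frontier [C—D 9, D—G 10, E—H 8, C—E 10, E—G 24, C—F 3, F—H 8] → take C—F (3); add C.
Step 4: frontier [C—G 4, C—H 19, D—G 10, E—H 8, E—G 24, F—H 8] → take C—G (4); add G.
Step 5: frontier [C—H 19, E—H 8, F—H 8, G—H 24] → take E—H (8); add H.
The 5th edge added is E—H.

E-H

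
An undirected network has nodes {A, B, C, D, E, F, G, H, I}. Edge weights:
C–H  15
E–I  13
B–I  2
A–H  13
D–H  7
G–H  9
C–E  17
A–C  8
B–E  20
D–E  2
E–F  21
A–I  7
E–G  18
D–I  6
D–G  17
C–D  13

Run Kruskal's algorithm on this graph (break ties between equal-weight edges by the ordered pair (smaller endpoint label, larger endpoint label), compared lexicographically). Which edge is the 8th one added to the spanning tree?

Sort edges by weight, then run Kruskal:
B–I (2): add — endpoints in different components.
D–E (2): add — endpoints in different components.
D–I (6): add — endpoints in different components.
A–I (7): add — endpoints in different components.
D–H (7): add — endpoints in different components.
A–C (8): add — endpoints in different components.
G–H (9): add — endpoints in different components.
A–H (13): skip — A and H already connected.
C–D (13): skip — C and D already connected.
E–I (13): skip — E and I already connected.
C–H (15): skip — C and H already connected.
C–E (17): skip — C and E already connected.
D–G (17): skip — D and G already connected.
E–G (18): skip — E and G already connected.
B–E (20): skip — B and E already connected.
E–F (21): add — endpoints in different components.
The 8th edge added is E–F.

E-F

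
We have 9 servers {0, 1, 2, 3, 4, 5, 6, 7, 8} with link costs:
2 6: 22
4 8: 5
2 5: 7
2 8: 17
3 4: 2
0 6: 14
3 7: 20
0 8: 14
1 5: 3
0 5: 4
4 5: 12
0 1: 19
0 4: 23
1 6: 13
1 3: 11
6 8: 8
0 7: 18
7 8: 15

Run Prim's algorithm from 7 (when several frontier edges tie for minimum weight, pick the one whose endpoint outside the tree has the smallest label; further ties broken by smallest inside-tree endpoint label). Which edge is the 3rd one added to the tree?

Prim's algorithm from 7:
Step 1: cheapest edge leaving the tree is 7 8 (15); add 8.
Step 2: cheapest edge leaving the tree is 4 8 (5); add 4.
Step 3: cheapest edge leaving the tree is 3 4 (2); add 3.
Step 4: cheapest edge leaving the tree is 6 8 (8); add 6.
Step 5: cheapest edge leaving the tree is 1 3 (11); add 1.
Step 6: cheapest edge leaving the tree is 1 5 (3); add 5.
Step 7: cheapest edge leaving the tree is 0 5 (4); add 0.
Step 8: cheapest edge leaving the tree is 2 5 (7); add 2.
The 3rd edge added is 3 4.

3-4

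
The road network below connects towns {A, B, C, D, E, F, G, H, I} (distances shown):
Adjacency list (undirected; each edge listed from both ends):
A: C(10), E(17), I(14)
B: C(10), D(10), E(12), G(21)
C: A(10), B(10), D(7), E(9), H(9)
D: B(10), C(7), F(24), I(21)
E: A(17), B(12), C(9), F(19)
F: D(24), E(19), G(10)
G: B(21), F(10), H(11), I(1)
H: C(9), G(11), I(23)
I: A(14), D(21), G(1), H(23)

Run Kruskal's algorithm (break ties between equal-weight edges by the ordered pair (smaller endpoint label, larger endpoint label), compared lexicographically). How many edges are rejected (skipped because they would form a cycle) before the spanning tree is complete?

Kruskal's algorithm — process edges by increasing weight (ties by edge label):
G—I (1): add — endpoints in different components.
C—D (7): add — endpoints in different components.
C—E (9): add — endpoints in different components.
C—H (9): add — endpoints in different components.
A—C (10): add — endpoints in different components.
B—C (10): add — endpoints in different components.
B—D (10): skip — B and D already connected.
F—G (10): add — endpoints in different components.
G—H (11): add — endpoints in different components.
Edges rejected before the tree was complete: 1.

1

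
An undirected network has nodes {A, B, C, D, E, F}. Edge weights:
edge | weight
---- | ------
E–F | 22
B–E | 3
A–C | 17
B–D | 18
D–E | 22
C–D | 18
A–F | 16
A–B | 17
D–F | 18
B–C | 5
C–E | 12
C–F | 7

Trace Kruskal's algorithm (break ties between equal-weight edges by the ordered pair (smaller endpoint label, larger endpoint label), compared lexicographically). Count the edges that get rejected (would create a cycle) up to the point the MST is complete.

Kruskal's algorithm — process edges by increasing weight (ties by edge label):
B–E (3): add — endpoints in different components.
B–C (5): add — endpoints in different components.
C–F (7): add — endpoints in different components.
C–E (12): skip — C and E already connected.
A–F (16): add — endpoints in different components.
A–B (17): skip — A and B already connected.
A–C (17): skip — A and C already connected.
B–D (18): add — endpoints in different components.
Edges rejected before the tree was complete: 3.

3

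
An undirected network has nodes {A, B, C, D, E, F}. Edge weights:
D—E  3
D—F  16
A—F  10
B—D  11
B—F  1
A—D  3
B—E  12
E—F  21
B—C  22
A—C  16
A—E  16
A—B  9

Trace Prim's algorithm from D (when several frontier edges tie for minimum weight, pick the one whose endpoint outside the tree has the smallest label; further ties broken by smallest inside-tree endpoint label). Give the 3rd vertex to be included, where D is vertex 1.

E

Prim's algorithm from D:
Step 1: cheapest edge leaving the tree is A—D (3); add A.
Step 2: cheapest edge leaving the tree is D—E (3); add E.
Step 3: cheapest edge leaving the tree is A—B (9); add B.
Step 4: cheapest edge leaving the tree is B—F (1); add F.
Step 5: cheapest edge leaving the tree is A—C (16); add C.
Vertex order: D, A, E, B, F, C. The 3rd vertex is E.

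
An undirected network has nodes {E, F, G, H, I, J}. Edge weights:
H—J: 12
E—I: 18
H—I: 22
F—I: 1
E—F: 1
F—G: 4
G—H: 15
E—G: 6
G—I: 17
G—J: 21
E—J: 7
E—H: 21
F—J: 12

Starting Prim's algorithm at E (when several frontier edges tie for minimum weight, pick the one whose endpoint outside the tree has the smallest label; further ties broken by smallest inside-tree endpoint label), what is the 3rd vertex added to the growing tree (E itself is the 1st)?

I

Prim's algorithm from E:
Step 1: frontier [E—F 1, E—G 6, E—J 7, E—I 18, E—H 21] → take E—F (1); add F.
Step 2: frontier [E—G 6, E—J 7, E—I 18, E—H 21, F—I 1, F—G 4, F—J 12] → take F—I (1); add I.
Step 3: frontier [E—G 6, E—J 7, E—H 21, F—G 4, F—J 12, G—I 17, H—I 22] → take F—G (4); add G.
Step 4: frontier [E—J 7, E—H 21, F—J 12, G—H 15, G—J 21, H—I 22] → take E—J (7); add J.
Step 5: frontier [E—H 21, G—H 15, H—I 22, H—J 12] → take H—J (12); add H.
Vertex order: E, F, I, G, J, H. The 3rd vertex is I.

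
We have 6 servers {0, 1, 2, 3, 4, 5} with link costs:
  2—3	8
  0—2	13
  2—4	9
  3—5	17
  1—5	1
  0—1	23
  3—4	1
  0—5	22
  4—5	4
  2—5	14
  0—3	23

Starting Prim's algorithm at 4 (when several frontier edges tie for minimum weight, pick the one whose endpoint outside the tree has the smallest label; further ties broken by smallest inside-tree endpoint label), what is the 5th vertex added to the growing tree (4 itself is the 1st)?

Grow the tree from 4 using Prim:
Step 1: frontier [3—4 1, 4—5 4, 2—4 9] → take 3—4 (1); add 3.
Step 2: frontier [2—3 8, 3—5 17, 0—3 23, 4—5 4, 2—4 9] → take 4—5 (4); add 5.
Step 3: frontier [2—3 8, 0—3 23, 2—4 9, 1—5 1, 2—5 14, 0—5 22] → take 1—5 (1); add 1.
Step 4: frontier [0—1 23, 2—3 8, 0—3 23, 2—4 9, 2—5 14, 0—5 22] → take 2—3 (8); add 2.
Step 5: frontier [0—1 23, 0—2 13, 0—3 23, 0—5 22] → take 0—2 (13); add 0.
Vertex order: 4, 3, 5, 1, 2, 0. The 5th vertex is 2.

2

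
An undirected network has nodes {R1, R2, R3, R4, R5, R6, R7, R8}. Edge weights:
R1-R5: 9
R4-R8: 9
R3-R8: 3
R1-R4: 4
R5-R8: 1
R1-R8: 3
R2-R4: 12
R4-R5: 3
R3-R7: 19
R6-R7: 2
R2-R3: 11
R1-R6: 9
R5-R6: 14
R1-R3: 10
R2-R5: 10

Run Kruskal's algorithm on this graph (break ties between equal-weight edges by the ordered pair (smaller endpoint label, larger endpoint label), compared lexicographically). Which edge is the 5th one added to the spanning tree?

Sort edges by weight, then run Kruskal:
R5-R8 (1): add — endpoints in different components.
R6-R7 (2): add — endpoints in different components.
R1-R8 (3): add — endpoints in different components.
R3-R8 (3): add — endpoints in different components.
R4-R5 (3): add — endpoints in different components.
R1-R4 (4): skip — R4 and R1 already connected.
R1-R5 (9): skip — R1 and R5 already connected.
R1-R6 (9): add — endpoints in different components.
R4-R8 (9): skip — R4 and R8 already connected.
R1-R3 (10): skip — R1 and R3 already connected.
R2-R5 (10): add — endpoints in different components.
The 5th edge added is R4-R5.

R4-R5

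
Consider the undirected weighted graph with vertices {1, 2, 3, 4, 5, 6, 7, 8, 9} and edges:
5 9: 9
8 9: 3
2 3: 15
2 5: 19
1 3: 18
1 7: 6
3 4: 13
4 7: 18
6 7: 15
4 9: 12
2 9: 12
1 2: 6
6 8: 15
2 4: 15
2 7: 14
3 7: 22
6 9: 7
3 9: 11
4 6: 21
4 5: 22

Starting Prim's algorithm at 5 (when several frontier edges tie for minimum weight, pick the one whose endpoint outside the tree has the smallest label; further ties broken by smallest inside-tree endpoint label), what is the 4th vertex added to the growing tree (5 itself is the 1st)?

Prim, starting at 5.
Step 1: cheapest edge leaving the tree is 5 9 (9); add 9.
Step 2: cheapest edge leaving the tree is 8 9 (3); add 8.
Step 3: cheapest edge leaving the tree is 6 9 (7); add 6.
Step 4: cheapest edge leaving the tree is 3 9 (11); add 3.
Step 5: cheapest edge leaving the tree is 2 9 (12); add 2.
Step 6: cheapest edge leaving the tree is 1 2 (6); add 1.
Step 7: cheapest edge leaving the tree is 1 7 (6); add 7.
Step 8: cheapest edge leaving the tree is 4 9 (12); add 4.
Vertex order: 5, 9, 8, 6, 3, 2, 1, 7, 4. The 4th vertex is 6.

6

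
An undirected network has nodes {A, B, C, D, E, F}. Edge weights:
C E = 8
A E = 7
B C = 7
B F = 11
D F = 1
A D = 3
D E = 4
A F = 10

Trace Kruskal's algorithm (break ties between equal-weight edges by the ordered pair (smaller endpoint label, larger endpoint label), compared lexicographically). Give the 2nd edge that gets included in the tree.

A-D

Kruskal's algorithm — process edges by increasing weight (ties by edge label):
D F (1): add. Components now {A} {B} {C} {D,F} {E}
A D (3): add. Components now {A,D,F} {B} {C} {E}
D E (4): add. Components now {A,D,E,F} {B} {C}
A E (7): skip — A and E already connected.
B C (7): add. Components now {A,D,E,F} {B,C}
C E (8): add. Components now {A,B,C,D,E,F}
The 2nd edge added is A D.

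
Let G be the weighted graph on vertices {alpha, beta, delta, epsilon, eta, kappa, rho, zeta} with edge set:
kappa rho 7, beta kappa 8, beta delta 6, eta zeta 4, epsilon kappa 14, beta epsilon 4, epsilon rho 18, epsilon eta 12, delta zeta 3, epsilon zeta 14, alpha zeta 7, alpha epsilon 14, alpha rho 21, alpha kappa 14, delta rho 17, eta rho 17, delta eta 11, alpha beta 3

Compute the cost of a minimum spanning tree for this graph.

35

Kruskal: consider edges lightest-first.
alpha beta (3): add — endpoints in different components.
delta zeta (3): add — endpoints in different components.
beta epsilon (4): add — endpoints in different components.
eta zeta (4): add — endpoints in different components.
beta delta (6): add — endpoints in different components.
alpha zeta (7): skip — alpha and zeta already connected.
kappa rho (7): add — endpoints in different components.
beta kappa (8): add — endpoints in different components.
MST edges: alpha beta, delta zeta, beta epsilon, eta zeta, beta delta, kappa rho, beta kappa; total weight 3+3+4+4+6+7+8 = 35.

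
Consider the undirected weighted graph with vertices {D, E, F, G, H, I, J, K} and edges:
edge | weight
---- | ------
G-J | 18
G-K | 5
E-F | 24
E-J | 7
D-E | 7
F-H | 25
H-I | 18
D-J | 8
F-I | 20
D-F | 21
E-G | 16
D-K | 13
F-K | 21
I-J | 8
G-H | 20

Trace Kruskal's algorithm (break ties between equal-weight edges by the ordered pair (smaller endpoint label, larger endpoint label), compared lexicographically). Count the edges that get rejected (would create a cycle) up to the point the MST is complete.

Kruskal's algorithm — process edges by increasing weight (ties by edge label):
G-K (5): add — endpoints in different components.
D-E (7): add — endpoints in different components.
E-J (7): add — endpoints in different components.
D-J (8): skip — D and J already connected.
I-J (8): add — endpoints in different components.
D-K (13): add — endpoints in different components.
E-G (16): skip — E and G already connected.
G-J (18): skip — G and J already connected.
H-I (18): add — endpoints in different components.
F-I (20): add — endpoints in different components.
Edges rejected before the tree was complete: 3.

3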